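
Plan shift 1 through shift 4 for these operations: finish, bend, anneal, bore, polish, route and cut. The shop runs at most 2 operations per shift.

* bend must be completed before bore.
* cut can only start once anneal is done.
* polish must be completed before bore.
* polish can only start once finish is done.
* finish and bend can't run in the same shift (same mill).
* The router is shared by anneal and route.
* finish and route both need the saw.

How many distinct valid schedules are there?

39

Splitting on finish: it can be shift 1 (28), shift 2 (11). Listing each branch's schedules as (bend, anneal, bore, polish, route, cut) by shift number:
finish=shift 1: (2,1,3,2,3,4) (2,1,3,2,4,3) (2,1,3,2,4,4) (2,1,4,2,3,3) (2,1,4,2,3,4) (2,1,4,2,4,3) (2,1,4,3,2,3) (2,1,4,3,2,4) (2,1,4,3,3,2) (2,1,4,3,3,4) (2,1,4,3,4,2) (2,1,4,3,4,3) (2,2,4,3,3,4) (2,2,4,3,4,3) (2,3,3,2,4,4) (2,3,4,3,2,4) (3,1,4,2,2,3) (3,1,4,2,2,4) (3,1,4,2,3,2) (3,1,4,2,3,4) (3,1,4,2,4,2) (3,1,4,2,4,3) (3,1,4,3,2,2) (3,1,4,3,2,4) (3,1,4,3,4,2) (3,2,4,2,3,4) (3,2,4,2,4,3) (3,3,4,2,2,4) — 28.
finish=shift 2: (1,1,4,3,3,2) (1,1,4,3,3,4) (1,1,4,3,4,2) (1,1,4,3,4,3) (1,2,4,3,1,3) (1,2,4,3,1,4) (1,2,4,3,3,4) (1,2,4,3,4,3) (1,3,4,3,1,4) (3,1,4,3,4,2) (3,2,4,3,1,4) — 11.
Summing: 28 + 11 = 39.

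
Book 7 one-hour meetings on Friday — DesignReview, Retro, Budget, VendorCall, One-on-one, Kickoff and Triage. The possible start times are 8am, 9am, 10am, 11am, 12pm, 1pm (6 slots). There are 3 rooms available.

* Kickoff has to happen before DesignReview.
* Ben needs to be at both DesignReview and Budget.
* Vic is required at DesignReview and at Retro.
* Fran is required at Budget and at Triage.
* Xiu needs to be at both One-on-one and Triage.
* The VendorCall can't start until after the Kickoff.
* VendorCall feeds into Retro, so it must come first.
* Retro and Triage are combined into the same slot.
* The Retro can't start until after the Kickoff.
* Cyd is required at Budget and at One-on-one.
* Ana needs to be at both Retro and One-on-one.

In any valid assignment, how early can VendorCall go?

9am

Precedence pushes VendorCall to at least 9am; downstream work caps VendorCall at 12pm.
VendorCall at 9am is achievable: Budget in 8am; Kickoff in 8am; Triage in 10am; One-on-one in 9am; Retro in 10am; VendorCall in 9am; DesignReview in 9am.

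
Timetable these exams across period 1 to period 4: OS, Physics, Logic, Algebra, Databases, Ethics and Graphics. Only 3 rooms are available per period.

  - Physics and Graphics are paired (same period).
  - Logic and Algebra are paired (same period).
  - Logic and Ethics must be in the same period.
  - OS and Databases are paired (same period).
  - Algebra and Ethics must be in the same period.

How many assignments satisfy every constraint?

24

Splitting on OS: it can be period 1 (6), period 2 (6), period 3 (6), period 4 (6). Listing each branch's schedules as (Physics, Logic, Algebra, Databases, Ethics, Graphics) by period number:
OS=period 1: (2,3,3,1,3,2) (2,4,4,1,4,2) (3,2,2,1,2,3) (3,4,4,1,4,3) (4,2,2,1,2,4) (4,3,3,1,3,4) — 6.
OS=period 2: (1,3,3,2,3,1) (1,4,4,2,4,1) (3,1,1,2,1,3) (3,4,4,2,4,3) (4,1,1,2,1,4) (4,3,3,2,3,4) — 6.
OS=period 3: (1,2,2,3,2,1) (1,4,4,3,4,1) (2,1,1,3,1,2) (2,4,4,3,4,2) (4,1,1,3,1,4) (4,2,2,3,2,4) — 6.
OS=period 4: (1,2,2,4,2,1) (1,3,3,4,3,1) (2,1,1,4,1,2) (2,3,3,4,3,2) (3,1,1,4,1,3) (3,2,2,4,2,3) — 6.
Summing: 6 + 6 + 6 + 6 = 24.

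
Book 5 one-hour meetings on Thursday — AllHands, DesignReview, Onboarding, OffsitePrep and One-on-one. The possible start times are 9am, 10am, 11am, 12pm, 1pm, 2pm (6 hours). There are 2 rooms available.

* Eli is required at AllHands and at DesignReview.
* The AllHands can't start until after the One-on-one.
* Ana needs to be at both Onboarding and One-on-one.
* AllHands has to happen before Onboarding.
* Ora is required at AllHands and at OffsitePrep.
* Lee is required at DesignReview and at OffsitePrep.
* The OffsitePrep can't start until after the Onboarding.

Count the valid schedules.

Splitting on AllHands: it can be 10am (24), 11am (24), 12pm (12). Listing each branch's schedules as (DesignReview, Onboarding, OffsitePrep, One-on-one):
AllHands=10am: (9am,11am,12pm,9am) (9am,11am,1pm,9am) (9am,11am,2pm,9am) (9am,12pm,1pm,9am) (9am,12pm,2pm,9am) (9am,1pm,2pm,9am) (11am,11am,12pm,9am) (11am,11am,1pm,9am) (11am,11am,2pm,9am) (11am,12pm,1pm,9am) (11am,12pm,2pm,9am) (11am,1pm,2pm,9am) (12pm,11am,1pm,9am) (12pm,11am,2pm,9am) (12pm,12pm,1pm,9am) (12pm,12pm,2pm,9am) (12pm,1pm,2pm,9am) (1pm,11am,12pm,9am) (1pm,11am,2pm,9am) (1pm,12pm,2pm,9am) (1pm,1pm,2pm,9am) (2pm,11am,12pm,9am) (2pm,11am,1pm,9am) (2pm,12pm,1pm,9am) — 24.
AllHands=11am: (9am,12pm,1pm,9am) (9am,12pm,1pm,10am) (9am,12pm,2pm,9am) (9am,12pm,2pm,10am) (9am,1pm,2pm,9am) (9am,1pm,2pm,10am) (10am,12pm,1pm,9am) (10am,12pm,1pm,10am) (10am,12pm,2pm,9am) (10am,12pm,2pm,10am) (10am,1pm,2pm,9am) (10am,1pm,2pm,10am) (12pm,12pm,1pm,9am) (12pm,12pm,1pm,10am) (12pm,12pm,2pm,9am) (12pm,12pm,2pm,10am) (12pm,1pm,2pm,9am) (12pm,1pm,2pm,10am) (1pm,12pm,2pm,9am) (1pm,12pm,2pm,10am) (1pm,1pm,2pm,9am) (1pm,1pm,2pm,10am) (2pm,12pm,1pm,9am) (2pm,12pm,1pm,10am) — 24.
AllHands=12pm: (9am,1pm,2pm,9am) (9am,1pm,2pm,10am) (9am,1pm,2pm,11am) (10am,1pm,2pm,9am) (10am,1pm,2pm,10am) (10am,1pm,2pm,11am) (11am,1pm,2pm,9am) (11am,1pm,2pm,10am) (11am,1pm,2pm,11am) (1pm,1pm,2pm,9am) (1pm,1pm,2pm,10am) (1pm,1pm,2pm,11am) — 12.
Summing: 24 + 24 + 12 = 60.

60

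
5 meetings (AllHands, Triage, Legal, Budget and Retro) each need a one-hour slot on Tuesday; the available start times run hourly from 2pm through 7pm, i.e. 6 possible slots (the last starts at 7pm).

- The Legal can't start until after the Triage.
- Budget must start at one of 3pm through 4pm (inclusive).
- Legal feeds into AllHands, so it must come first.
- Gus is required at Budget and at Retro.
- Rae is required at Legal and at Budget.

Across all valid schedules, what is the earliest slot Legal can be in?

3pm

Precedence pushes Legal to at least 3pm; downstream work caps Legal at 6pm.
Legal at 3pm is achievable: AllHands=4pm; Legal=3pm; Budget=4pm; Retro=2pm; Triage=2pm.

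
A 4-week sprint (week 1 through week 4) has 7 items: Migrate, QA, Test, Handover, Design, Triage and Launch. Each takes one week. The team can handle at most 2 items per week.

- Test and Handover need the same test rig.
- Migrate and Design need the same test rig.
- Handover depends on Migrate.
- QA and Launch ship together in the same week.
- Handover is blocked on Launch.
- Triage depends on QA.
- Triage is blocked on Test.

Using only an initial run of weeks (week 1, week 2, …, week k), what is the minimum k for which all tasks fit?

4

The precedence chain requires at least 2 distinct weeks.
With at most 2 per week and 7 tasks, at least 4 weeks are needed.
4 works (last occupied week: week 4): for example QA=week 2, Handover=week 3, Design=week 4, Test=week 1, Triage=week 3, Launch=week 2, Migrate=week 1.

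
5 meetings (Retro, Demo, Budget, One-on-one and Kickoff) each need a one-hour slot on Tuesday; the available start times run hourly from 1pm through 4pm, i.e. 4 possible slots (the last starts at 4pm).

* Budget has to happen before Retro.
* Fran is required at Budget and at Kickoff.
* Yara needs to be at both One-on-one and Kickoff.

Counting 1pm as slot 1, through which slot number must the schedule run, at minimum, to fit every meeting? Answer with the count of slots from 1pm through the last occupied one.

The precedence chain requires at least 2 distinct slots.
2 works (last occupied slot: 2pm): for example One-on-one -> 1pm, Demo -> 1pm, Budget -> 1pm, Kickoff -> 2pm, Retro -> 2pm.

2 slots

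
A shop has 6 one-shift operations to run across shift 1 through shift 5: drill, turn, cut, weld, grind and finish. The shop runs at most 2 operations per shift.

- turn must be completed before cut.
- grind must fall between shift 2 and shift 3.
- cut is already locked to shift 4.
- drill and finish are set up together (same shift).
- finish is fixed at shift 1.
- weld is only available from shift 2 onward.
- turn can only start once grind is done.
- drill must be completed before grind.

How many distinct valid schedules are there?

Enumerating: turn -> shift 3, finish -> shift 1, grind -> shift 2, weld -> shift 2, cut -> shift 4, drill -> shift 1 | weld -> shift 3; finish -> shift 1; cut -> shift 4; grind -> shift 2; turn -> shift 3; drill -> shift 1 | turn -> shift 3; drill -> shift 1; cut -> shift 4; finish -> shift 1; weld -> shift 4; grind -> shift 2 | finish=shift 1, turn=shift 3, cut=shift 4, weld=shift 5, grind=shift 2, drill=shift 1.

4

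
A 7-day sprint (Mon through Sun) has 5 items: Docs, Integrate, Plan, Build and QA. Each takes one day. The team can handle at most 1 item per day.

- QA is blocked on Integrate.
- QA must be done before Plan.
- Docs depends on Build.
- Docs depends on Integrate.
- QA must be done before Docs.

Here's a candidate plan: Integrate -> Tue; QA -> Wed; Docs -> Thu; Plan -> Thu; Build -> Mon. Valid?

Invalid. The team can handle at most 1 item per day.

QA is blocked on Integrate — holds.
Docs depends on Integrate — holds.
Docs depends on Build — holds.
QA must be done before Plan — holds.
QA must be done before Docs — holds.
The team can handle at most 1 item per day — violated.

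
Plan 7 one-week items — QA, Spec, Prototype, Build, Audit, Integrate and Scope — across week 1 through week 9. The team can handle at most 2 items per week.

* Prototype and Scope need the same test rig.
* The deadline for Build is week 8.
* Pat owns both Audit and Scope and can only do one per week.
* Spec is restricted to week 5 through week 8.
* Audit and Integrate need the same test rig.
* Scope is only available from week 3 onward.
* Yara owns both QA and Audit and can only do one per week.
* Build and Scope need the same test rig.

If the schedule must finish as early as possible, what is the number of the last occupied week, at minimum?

week 5

With at most 2 per week and 7 tasks, at least 4 weeks are needed.
Spec can't be placed before week 5, so the schedule must run through at least week 5.
5 works (last occupied week: week 5): for example Audit -> week 2, Spec -> week 5, Build -> week 2, QA -> week 1, Prototype -> week 1, Scope -> week 3, Integrate -> week 3.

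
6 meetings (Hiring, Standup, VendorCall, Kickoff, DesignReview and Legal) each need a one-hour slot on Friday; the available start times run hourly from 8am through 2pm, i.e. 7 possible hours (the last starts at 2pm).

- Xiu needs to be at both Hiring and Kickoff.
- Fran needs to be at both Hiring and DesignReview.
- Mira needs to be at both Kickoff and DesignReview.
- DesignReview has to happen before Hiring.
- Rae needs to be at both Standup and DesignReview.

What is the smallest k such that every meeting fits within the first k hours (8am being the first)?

3

The precedence chain requires at least 2 distinct hours.
Could 2 hours be enough, i.e. nothing placed later than 9am? No: Hiring must come after DesignReview (at 8am or later) → {9am}; DesignReview must come before Hiring (at 9am or earlier) → {8am}; Kickoff can't share with DesignReview (8am) → {9am}; Kickoff can't share with Hiring (9am) → nothing is left.
So 2 hours is not enough.
3 works (last occupied hour: 10am): for example Standup in 9am, Legal in 8am, Hiring in 9am, Kickoff in 10am, DesignReview in 8am, VendorCall in 8am.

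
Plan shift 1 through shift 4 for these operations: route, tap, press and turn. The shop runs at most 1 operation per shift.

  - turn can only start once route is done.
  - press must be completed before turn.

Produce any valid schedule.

route -> shift 1, tap -> shift 4, turn -> shift 3, press -> shift 2

Checking: route(shift 1) before turn(shift 3); press(shift 2) before turn(shift 3); max 1 per shift (cap 1).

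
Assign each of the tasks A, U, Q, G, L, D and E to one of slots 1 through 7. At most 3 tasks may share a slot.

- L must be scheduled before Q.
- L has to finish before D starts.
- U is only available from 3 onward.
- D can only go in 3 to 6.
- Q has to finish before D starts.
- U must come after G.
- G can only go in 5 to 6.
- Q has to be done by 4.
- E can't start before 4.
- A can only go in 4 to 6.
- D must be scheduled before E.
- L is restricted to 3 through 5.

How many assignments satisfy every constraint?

27

Splitting on A: it can be 4 (9), 5 (9), 6 (9). Listing each branch's schedules as (U, Q, G, L, D, E):
A=4: (6,4,5,3,5,6) (6,4,5,3,5,7) (6,4,5,3,6,7) (7,4,5,3,5,6) (7,4,5,3,5,7) (7,4,5,3,6,7) (7,4,6,3,5,6) (7,4,6,3,5,7) (7,4,6,3,6,7) — 9.
A=5: (6,4,5,3,5,6) (6,4,5,3,5,7) (6,4,5,3,6,7) (7,4,5,3,5,6) (7,4,5,3,5,7) (7,4,5,3,6,7) (7,4,6,3,5,6) (7,4,6,3,5,7) (7,4,6,3,6,7) — 9.
A=6: (6,4,5,3,5,6) (6,4,5,3,5,7) (6,4,5,3,6,7) (7,4,5,3,5,6) (7,4,5,3,5,7) (7,4,5,3,6,7) (7,4,6,3,5,6) (7,4,6,3,5,7) (7,4,6,3,6,7) — 9.
Summing: 9 + 9 + 9 = 27.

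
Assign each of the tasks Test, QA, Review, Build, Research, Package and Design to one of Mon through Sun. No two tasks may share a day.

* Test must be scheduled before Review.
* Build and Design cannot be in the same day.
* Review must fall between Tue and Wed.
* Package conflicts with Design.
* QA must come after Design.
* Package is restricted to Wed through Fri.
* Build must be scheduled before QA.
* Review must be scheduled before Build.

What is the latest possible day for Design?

Downstream work caps Design at Sat.
Design at Sat is achievable: Research -> Fri; Build -> Thu; Test -> Mon; Review -> Tue; Package -> Wed; Design -> Sat; QA -> Sun.

Sat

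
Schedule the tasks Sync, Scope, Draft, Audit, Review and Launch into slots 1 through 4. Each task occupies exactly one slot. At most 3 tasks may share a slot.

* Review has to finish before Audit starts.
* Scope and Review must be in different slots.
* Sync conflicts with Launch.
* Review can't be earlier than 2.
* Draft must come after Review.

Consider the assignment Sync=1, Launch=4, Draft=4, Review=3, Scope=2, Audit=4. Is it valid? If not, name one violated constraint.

Valid

Scope and Review must be in different slots — holds.
Sync conflicts with Launch — holds.
Review can't be earlier than 2 — holds.
Draft must come after Review — holds.
At most 3 tasks may share a slot — holds.
Review has to finish before Audit starts — holds.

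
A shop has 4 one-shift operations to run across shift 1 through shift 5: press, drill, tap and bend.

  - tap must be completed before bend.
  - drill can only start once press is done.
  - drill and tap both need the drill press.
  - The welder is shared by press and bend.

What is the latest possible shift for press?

Downstream work caps press at shift 4.
press at shift 4 is achievable: tap in shift 1; press in shift 4; drill in shift 5; bend in shift 2.

shift 4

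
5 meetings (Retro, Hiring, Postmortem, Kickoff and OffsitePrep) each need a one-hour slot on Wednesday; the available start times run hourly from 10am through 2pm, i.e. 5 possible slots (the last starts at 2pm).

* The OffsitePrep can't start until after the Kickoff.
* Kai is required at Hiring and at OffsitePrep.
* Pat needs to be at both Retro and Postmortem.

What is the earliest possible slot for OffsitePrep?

Precedence pushes OffsitePrep to at least 11am.
OffsitePrep at 11am is achievable: OffsitePrep -> 11am; Hiring -> 10am; Retro -> 10am; Postmortem -> 11am; Kickoff -> 10am.

11am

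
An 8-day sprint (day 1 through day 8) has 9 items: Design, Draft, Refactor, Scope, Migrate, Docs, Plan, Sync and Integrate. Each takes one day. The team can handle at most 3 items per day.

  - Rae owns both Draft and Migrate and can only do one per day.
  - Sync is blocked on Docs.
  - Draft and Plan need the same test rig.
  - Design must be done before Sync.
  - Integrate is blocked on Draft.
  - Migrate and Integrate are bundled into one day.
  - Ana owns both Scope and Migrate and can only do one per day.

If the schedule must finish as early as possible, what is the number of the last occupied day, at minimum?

The precedence chain requires at least 2 distinct days.
With at most 3 per day and 9 work items, at least 3 days are needed.
3 works (last occupied day: day 3): for example Integrate -> day 2; Design -> day 1; Plan -> day 3; Draft -> day 1; Docs -> day 1; Sync -> day 2; Scope -> day 3; Refactor -> day 3; Migrate -> day 2.

3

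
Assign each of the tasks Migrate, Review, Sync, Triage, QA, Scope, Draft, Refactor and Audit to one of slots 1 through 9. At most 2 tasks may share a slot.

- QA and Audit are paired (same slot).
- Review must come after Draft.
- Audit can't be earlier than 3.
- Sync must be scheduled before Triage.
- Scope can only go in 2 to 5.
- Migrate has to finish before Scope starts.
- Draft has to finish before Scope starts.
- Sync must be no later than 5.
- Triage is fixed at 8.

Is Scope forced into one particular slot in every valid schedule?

Scope can be 2 (e.g. Migrate -> 1; QA -> 3; Triage -> 8; Refactor -> 4; Scope -> 2; Review -> 4; Audit -> 3; Sync -> 2; Draft -> 1) or 3 (e.g. Audit=4; Migrate=2; Refactor=3; Sync=1; Triage=8; Draft=1; Review=2; QA=4; Scope=3).

No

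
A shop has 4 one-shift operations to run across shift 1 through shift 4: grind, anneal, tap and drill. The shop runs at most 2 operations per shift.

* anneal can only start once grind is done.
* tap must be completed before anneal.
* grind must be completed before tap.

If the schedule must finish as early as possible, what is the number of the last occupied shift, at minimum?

3

The precedence chain requires at least 3 distinct shifts.
With at most 2 per shift and 4 operations, at least 2 shifts are needed.
3 works (last occupied shift: shift 3): for example anneal -> shift 3; tap -> shift 2; grind -> shift 1; drill -> shift 1.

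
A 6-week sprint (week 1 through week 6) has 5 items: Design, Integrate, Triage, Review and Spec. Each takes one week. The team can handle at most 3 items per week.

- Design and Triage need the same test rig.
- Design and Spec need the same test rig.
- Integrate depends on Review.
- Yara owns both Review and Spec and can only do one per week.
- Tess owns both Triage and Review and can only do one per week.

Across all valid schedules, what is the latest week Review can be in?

week 5

Downstream work caps Review at week 5.
Review at week 5 is achievable: Spec=week 2; Integrate=week 6; Design=week 1; Review=week 5; Triage=week 2.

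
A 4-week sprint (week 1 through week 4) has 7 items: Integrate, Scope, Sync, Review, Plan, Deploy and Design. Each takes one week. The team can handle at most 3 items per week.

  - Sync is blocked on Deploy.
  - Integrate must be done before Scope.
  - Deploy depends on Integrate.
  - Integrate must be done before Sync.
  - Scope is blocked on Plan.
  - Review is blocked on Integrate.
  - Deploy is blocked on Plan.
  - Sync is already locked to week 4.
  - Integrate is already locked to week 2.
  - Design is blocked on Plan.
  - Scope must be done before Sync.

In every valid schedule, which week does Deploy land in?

Integrate is fixed at week 2 and must come before Deploy, so Deploy is at least week 3.
Sync is fixed at week 4 and must come after Deploy, so Deploy is at most week 3.
So Deploy must be week 3.

week 3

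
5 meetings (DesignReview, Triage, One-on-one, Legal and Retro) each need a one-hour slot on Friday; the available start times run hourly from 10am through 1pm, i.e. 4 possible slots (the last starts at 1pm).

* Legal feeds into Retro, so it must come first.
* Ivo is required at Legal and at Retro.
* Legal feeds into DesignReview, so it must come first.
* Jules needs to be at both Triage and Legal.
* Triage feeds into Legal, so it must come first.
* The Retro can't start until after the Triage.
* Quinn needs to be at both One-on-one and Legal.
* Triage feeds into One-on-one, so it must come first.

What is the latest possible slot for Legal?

12pm

Precedence pushes Legal to at least 11am; downstream work caps Legal at 12pm.
Legal at 12pm is achievable: Legal=12pm; Triage=10am; DesignReview=1pm; One-on-one=11am; Retro=1pm.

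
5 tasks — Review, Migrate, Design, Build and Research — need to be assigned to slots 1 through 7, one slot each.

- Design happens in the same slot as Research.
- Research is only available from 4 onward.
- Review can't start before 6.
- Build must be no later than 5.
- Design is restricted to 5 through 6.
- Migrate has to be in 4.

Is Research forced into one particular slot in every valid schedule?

No

Research can be 5 (e.g. Design in 5, Research in 5, Migrate in 4, Review in 6, Build in 1) or 6 (e.g. Migrate -> 4; Review -> 6; Research -> 6; Design -> 6; Build -> 1).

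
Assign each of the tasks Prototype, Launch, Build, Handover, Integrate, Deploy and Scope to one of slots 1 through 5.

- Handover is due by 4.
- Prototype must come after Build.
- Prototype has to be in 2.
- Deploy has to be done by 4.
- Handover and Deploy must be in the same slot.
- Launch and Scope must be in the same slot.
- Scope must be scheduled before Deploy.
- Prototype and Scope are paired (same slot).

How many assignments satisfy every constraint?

10

Splitting on Handover: it can be 3 (5), 4 (5). Listing each branch's schedules as (Prototype, Launch, Build, Integrate, Deploy, Scope):
Handover=3: (2,2,1,1,3,2) (2,2,1,2,3,2) (2,2,1,3,3,2) (2,2,1,4,3,2) (2,2,1,5,3,2) — 5.
Handover=4: (2,2,1,1,4,2) (2,2,1,2,4,2) (2,2,1,3,4,2) (2,2,1,4,4,2) (2,2,1,5,4,2) — 5.
Summing: 5 + 5 = 10.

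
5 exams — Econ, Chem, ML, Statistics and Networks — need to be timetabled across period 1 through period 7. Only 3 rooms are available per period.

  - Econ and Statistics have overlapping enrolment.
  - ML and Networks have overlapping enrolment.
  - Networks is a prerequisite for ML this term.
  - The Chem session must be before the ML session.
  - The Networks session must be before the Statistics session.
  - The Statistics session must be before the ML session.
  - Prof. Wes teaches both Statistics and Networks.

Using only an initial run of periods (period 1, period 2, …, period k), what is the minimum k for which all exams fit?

3 periods

The precedence chain requires at least 3 distinct periods.
With at most 3 per period and 5 exams, at least 2 periods are needed.
3 works (last occupied period: period 3): for example Networks -> period 1; Econ -> period 1; ML -> period 3; Chem -> period 1; Statistics -> period 2.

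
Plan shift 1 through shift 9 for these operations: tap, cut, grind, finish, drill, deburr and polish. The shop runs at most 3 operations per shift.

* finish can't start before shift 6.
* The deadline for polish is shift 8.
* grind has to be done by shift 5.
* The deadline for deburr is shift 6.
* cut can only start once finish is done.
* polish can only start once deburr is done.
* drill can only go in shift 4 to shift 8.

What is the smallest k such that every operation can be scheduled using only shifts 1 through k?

7

The precedence chain requires at least 2 distinct shifts.
With at most 3 per shift and 7 operations, at least 3 shifts are needed.
Propagating the time windows through the other constraints, cut can't land before shift 7, so the schedule must run through at least shift 7.
7 works (last occupied shift: shift 7): for example cut=shift 7, polish=shift 2, grind=shift 1, tap=shift 1, finish=shift 6, deburr=shift 1, drill=shift 4.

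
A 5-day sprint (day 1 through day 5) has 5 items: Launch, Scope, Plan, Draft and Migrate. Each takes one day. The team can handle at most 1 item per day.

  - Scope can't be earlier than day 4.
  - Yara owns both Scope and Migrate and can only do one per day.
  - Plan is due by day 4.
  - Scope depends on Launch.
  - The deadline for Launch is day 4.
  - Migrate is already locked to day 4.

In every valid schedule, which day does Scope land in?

Scope's window is day 4–day 5.
Migrate is fixed at day 4, and Scope can't share a day with Migrate.
So Scope must be day 5.

day 5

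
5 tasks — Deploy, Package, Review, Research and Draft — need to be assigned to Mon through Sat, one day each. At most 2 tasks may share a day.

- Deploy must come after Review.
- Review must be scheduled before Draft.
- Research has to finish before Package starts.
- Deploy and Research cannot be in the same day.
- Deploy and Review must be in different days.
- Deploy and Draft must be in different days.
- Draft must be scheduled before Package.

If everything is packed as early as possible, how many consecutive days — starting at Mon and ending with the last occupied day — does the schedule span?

The precedence chain requires at least 3 distinct days.
With at most 2 per day and 5 tasks, at least 3 days are needed.
3 works (last occupied day: Wed): for example Review in Mon; Research in Mon; Deploy in Wed; Draft in Tue; Package in Wed.

3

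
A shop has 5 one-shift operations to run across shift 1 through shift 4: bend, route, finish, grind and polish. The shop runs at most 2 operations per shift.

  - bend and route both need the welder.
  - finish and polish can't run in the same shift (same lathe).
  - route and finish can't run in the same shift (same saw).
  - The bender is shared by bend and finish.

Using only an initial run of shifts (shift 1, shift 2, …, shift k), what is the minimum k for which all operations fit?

With at most 2 per shift and 5 operations, at least 3 shifts are needed.
3 works (last occupied shift: shift 3): for example finish=shift 3, bend=shift 1, route=shift 2, grind=shift 1, polish=shift 2.

3 shifts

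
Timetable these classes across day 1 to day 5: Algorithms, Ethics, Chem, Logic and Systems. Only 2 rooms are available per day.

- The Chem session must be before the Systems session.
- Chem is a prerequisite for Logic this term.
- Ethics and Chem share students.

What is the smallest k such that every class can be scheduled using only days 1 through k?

3

The precedence chain requires at least 2 distinct days.
With at most 2 per day and 5 classes, at least 3 days are needed.
3 works (last occupied day: day 3): for example Systems in day 2; Logic in day 2; Algorithms in day 1; Ethics in day 3; Chem in day 1.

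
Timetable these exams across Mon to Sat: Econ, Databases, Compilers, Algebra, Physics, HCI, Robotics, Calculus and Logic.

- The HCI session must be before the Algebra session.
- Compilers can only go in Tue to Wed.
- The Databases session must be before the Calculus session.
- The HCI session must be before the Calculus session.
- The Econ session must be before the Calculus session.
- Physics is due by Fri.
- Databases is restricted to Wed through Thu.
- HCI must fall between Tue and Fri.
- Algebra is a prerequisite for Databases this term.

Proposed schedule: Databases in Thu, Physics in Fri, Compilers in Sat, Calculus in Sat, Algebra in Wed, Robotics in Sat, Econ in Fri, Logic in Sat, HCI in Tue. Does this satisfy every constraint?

No. Compilers can only go in Tue to Wed is not satisfied.

HCI must fall between Tue and Fri — holds.
The Databases session must be before the Calculus session — holds.
The HCI session must be before the Algebra session — holds.
The Econ session must be before the Calculus session — holds.
Compilers can only go in Tue to Wed — violated.
Physics is due by Fri — holds.
The HCI session must be before the Calculus session — holds.
Databases is restricted to Wed through Thu — holds.
Algebra is a prerequisite for Databases this term — holds.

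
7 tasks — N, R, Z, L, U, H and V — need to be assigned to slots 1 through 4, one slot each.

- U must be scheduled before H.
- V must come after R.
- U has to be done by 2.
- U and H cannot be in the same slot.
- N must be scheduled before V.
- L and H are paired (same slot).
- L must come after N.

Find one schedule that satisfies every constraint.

Z=1, U=1, V=2, H=2, R=1, N=1, L=2

Checking: N(1) before V(2); R(1) before V(2); N(1) before L(2); U(1) before H(2); U(1) != H(2); L = H = 2; U=1 in [1,2].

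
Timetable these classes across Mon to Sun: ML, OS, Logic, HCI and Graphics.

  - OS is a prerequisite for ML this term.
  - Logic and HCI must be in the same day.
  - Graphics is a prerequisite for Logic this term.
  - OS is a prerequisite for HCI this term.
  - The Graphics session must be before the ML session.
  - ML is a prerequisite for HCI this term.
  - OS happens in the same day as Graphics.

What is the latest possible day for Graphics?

Downstream work caps Graphics at Fri.
Graphics at Fri is achievable: HCI=Sun; OS=Fri; Logic=Sun; ML=Sat; Graphics=Fri.

Fri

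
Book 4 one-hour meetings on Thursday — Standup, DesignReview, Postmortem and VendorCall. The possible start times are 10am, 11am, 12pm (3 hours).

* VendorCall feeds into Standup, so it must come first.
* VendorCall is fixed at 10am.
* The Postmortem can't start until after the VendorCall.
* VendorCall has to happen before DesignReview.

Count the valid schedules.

8

Splitting on Standup: it can be 11am (4), 12pm (4). Listing each branch's schedules as (DesignReview, Postmortem, VendorCall):
Standup=11am: (11am,11am,10am) (11am,12pm,10am) (12pm,11am,10am) (12pm,12pm,10am) — 4.
Standup=12pm: (11am,11am,10am) (11am,12pm,10am) (12pm,11am,10am) (12pm,12pm,10am) — 4.
Summing: 4 + 4 = 8.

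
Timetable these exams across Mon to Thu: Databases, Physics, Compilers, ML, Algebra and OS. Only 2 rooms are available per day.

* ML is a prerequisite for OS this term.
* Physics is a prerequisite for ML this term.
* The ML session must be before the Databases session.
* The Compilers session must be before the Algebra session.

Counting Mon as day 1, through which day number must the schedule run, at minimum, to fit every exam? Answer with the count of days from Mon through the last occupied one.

3

The precedence chain requires at least 3 distinct days.
With at most 2 per day and 6 exams, at least 3 days are needed.
3 works (last occupied day: Wed): for example Algebra in Tue; Compilers in Mon; OS in Wed; Databases in Wed; Physics in Mon; ML in Tue.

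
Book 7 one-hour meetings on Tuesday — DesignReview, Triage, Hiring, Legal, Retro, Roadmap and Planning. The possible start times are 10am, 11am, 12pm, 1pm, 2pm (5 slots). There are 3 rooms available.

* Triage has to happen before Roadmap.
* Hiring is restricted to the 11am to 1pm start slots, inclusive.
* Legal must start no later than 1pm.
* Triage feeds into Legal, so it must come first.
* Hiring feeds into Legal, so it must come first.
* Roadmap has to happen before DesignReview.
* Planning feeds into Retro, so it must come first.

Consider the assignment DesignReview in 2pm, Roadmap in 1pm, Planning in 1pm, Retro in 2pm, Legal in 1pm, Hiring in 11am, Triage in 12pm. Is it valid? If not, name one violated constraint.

Yes, all constraints hold

Triage feeds into Legal, so it must come first — holds.
Hiring is restricted to the 11am to 1pm start slots, inclusive — holds.
Triage has to happen before Roadmap — holds.
Planning feeds into Retro, so it must come first — holds.
Legal must start no later than 1pm — holds.
Roadmap has to happen before DesignReview — holds.
There are 3 rooms available — holds.
Hiring feeds into Legal, so it must come first — holds.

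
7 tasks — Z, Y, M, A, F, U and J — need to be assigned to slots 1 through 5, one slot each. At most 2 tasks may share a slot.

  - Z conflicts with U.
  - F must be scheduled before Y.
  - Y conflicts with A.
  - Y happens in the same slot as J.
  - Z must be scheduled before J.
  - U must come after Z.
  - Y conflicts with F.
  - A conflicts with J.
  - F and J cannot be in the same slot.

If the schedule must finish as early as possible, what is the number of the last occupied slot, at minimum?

The precedence chain requires at least 2 distinct slots.
With at most 2 per slot and 7 tasks, at least 4 slots are needed.
4 works (last occupied slot: 4): for example U in 3, J in 2, Z in 1, M in 3, A in 4, F in 1, Y in 2.

4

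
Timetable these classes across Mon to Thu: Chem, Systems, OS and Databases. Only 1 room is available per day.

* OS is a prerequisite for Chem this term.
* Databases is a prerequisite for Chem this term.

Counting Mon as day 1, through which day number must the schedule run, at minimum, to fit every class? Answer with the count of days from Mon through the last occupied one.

4 days

The precedence chain requires at least 2 distinct days.
With at most 1 per day and 4 classes, at least 4 days are needed.
4 works (last occupied day: Thu): for example Chem=Wed; Databases=Tue; Systems=Thu; OS=Mon.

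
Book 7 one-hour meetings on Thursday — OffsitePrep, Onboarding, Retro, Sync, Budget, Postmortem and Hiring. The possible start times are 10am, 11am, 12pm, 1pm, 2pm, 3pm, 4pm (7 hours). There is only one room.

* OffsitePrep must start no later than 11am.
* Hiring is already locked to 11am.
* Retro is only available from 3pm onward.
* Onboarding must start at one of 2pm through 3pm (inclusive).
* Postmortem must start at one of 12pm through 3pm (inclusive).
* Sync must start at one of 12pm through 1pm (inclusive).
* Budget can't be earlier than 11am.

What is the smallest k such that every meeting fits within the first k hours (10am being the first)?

7

With at most 1 per hour and 7 meetings, at least 7 hours are needed.
Retro can't be placed before 3pm — that is hour 6 counting from 10am — so the schedule must run through at least 6 hours.
7 works (last occupied hour: 4pm): for example Budget=4pm; Hiring=11am; OffsitePrep=10am; Sync=12pm; Retro=3pm; Postmortem=1pm; Onboarding=2pm.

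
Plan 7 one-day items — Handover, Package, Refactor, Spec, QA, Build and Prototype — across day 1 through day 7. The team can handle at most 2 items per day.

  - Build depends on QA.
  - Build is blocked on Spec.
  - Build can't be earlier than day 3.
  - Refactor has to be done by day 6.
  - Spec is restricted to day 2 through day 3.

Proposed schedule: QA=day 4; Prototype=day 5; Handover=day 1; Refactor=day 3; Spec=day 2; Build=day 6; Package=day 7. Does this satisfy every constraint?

Yes, all constraints hold

Refactor has to be done by day 6 — holds.
The team can handle at most 2 items per day — holds.
Build is blocked on Spec — holds.
Build depends on QA — holds.
Spec is restricted to day 2 through day 3 — holds.
Build can't be earlier than day 3 — holds.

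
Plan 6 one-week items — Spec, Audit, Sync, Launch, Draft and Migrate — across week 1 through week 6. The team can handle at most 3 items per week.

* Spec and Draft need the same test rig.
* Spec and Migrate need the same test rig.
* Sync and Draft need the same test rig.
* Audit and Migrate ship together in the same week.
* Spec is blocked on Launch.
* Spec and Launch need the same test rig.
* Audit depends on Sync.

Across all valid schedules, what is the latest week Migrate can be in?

Migrate must be in the same week as Audit, which can't be before week 2, so Migrate is at least week 2.
Migrate at week 6 is achievable: Migrate=week 6; Spec=week 2; Sync=week 1; Launch=week 1; Audit=week 6; Draft=week 3.

week 6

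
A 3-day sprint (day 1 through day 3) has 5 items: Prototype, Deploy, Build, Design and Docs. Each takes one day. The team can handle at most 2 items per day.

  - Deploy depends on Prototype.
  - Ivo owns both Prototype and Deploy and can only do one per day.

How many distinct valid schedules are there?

Splitting on Prototype: it can be day 1 (24), day 2 (12). Listing each branch's schedules as (Deploy, Build, Design, Docs) by day number:
Prototype=day 1: (2,1,2,3) (2,1,3,2) (2,1,3,3) (2,2,1,3) (2,2,3,1) (2,2,3,3) (2,3,1,2) (2,3,1,3) (2,3,2,1) (2,3,2,3) (2,3,3,1) (2,3,3,2) (3,1,2,2) (3,1,2,3) (3,1,3,2) (3,2,1,2) (3,2,1,3) (3,2,2,1) (3,2,2,3) (3,2,3,1) (3,2,3,2) (3,3,1,2) (3,3,2,1) (3,3,2,2) — 24.
Prototype=day 2: (3,1,1,2) (3,1,1,3) (3,1,2,1) (3,1,2,3) (3,1,3,1) (3,1,3,2) (3,2,1,1) (3,2,1,3) (3,2,3,1) (3,3,1,1) (3,3,1,2) (3,3,2,1) — 12.
Summing: 24 + 12 = 36.

36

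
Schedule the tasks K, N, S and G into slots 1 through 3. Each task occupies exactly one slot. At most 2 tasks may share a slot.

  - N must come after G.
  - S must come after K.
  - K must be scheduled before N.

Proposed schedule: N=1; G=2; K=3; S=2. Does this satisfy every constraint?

No — it violates: K must be scheduled before N

N must come after G — violated.
K must be scheduled before N — violated.
S must come after K — violated.
At most 2 tasks may share a slot — holds.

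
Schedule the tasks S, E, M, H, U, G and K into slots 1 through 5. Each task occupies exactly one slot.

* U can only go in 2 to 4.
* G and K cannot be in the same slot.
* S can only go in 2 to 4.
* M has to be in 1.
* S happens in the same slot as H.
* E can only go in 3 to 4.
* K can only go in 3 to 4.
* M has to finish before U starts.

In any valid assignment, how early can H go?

2

H must be in the same slot as S, which can't be before 2, so H is at least 2; H must be in the same slot as S, which can't be after 4, so H is at most 4.
H at 2 is achievable: U in 2; K in 3; G in 1; E in 3; H in 2; S in 2; M in 1.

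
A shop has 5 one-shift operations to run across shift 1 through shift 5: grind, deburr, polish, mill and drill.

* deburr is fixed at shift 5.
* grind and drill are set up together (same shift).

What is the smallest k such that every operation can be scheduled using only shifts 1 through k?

5 shifts

deburr can't be placed before shift 5, so the schedule must run through at least shift 5.
5 works (last occupied shift: shift 5): for example polish -> shift 1, drill -> shift 1, mill -> shift 1, grind -> shift 1, deburr -> shift 5.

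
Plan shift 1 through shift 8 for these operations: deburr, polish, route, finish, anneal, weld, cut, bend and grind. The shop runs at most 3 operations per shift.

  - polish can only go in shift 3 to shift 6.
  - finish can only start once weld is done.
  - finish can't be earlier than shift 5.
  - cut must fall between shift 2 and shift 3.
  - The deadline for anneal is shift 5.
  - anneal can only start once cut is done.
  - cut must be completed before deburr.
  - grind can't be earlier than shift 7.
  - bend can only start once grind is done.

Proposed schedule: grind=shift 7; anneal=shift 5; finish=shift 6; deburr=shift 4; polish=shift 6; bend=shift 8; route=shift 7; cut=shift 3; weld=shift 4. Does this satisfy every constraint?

Valid

finish can only start once weld is done — holds.
polish can only go in shift 3 to shift 6 — holds.
The deadline for anneal is shift 5 — holds.
The shop runs at most 3 operations per shift — holds.
bend can only start once grind is done — holds.
cut must fall between shift 2 and shift 3 — holds.
cut must be completed before deburr — holds.
grind can't be earlier than shift 7 — holds.
finish can't be earlier than shift 5 — holds.
anneal can only start once cut is done — holds.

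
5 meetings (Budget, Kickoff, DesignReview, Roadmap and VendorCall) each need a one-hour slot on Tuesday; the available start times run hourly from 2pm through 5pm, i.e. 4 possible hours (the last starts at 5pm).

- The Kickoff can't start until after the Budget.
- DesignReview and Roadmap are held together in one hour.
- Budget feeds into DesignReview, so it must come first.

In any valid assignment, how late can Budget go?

4pm

Downstream work caps Budget at 4pm.
Budget at 4pm is achievable: Roadmap -> 5pm, DesignReview -> 5pm, Kickoff -> 5pm, Budget -> 4pm, VendorCall -> 2pm.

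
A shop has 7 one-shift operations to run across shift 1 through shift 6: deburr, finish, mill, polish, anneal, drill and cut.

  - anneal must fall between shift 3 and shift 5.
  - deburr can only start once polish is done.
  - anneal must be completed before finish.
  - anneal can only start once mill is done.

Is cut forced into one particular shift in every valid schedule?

cut can be shift 1 (e.g. finish -> shift 4, deburr -> shift 2, anneal -> shift 3, drill -> shift 1, cut -> shift 1, polish -> shift 1, mill -> shift 1) or shift 2 (e.g. drill in shift 1, mill in shift 1, finish in shift 4, deburr in shift 2, polish in shift 1, anneal in shift 3, cut in shift 2).

No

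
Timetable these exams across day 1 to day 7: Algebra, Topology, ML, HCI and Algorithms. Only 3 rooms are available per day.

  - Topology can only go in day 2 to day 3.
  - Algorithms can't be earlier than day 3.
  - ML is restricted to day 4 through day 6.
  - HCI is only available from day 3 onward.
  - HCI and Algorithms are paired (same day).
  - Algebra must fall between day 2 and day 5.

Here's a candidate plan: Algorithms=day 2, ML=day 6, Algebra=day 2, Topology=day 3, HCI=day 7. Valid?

No — it violates: Algorithms can't be earlier than day 3

Algebra must fall between day 2 and day 5 — holds.
Topology can only go in day 2 to day 3 — holds.
HCI is only available from day 3 onward — holds.
ML is restricted to day 4 through day 6 — holds.
Only 3 rooms are available per day — holds.
HCI and Algorithms are paired (same day) — violated.
Algorithms can't be earlier than day 3 — violated.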